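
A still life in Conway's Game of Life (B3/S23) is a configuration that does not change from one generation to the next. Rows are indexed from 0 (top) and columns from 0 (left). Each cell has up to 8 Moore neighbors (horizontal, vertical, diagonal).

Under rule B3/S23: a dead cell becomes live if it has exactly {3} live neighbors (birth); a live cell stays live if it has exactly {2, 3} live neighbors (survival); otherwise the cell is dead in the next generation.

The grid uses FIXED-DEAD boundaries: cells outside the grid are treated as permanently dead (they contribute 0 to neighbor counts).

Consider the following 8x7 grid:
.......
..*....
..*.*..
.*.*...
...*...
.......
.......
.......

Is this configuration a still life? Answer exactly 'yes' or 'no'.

Compute generation 1 and compare to generation 0 (given above):
Generation 1:
.......
...*...
.**....
...**..
..*....
.......
.......
.......
Cell (1,2) differs: gen0=1 vs gen1=0 -> NOT a still life.

Answer: no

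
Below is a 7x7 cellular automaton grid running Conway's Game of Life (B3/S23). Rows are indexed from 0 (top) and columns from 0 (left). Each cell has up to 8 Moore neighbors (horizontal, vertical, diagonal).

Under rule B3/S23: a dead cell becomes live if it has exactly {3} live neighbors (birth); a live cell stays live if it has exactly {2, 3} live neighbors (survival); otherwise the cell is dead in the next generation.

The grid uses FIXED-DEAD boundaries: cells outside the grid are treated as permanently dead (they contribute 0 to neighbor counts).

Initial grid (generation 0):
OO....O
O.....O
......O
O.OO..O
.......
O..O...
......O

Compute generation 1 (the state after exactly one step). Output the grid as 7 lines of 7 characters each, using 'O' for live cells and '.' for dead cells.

Simulating step by step:
Generation 0 (given above): 13 live cells
Generation 1: 12 live cells
(generation 1 grid is the final answer)

Answer: OO.....
OO...OO
.O...OO
.......
.OOO...
.......
.......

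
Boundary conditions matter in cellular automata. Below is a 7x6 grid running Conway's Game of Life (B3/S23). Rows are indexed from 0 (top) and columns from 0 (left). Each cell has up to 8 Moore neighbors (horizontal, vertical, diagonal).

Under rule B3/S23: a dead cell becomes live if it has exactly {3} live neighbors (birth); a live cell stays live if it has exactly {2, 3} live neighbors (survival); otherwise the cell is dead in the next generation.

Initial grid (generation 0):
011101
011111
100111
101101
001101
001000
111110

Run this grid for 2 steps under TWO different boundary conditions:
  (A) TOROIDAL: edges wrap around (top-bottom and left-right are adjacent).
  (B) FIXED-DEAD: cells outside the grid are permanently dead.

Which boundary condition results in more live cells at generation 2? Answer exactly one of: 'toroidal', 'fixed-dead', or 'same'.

Answer: toroidal

Derivation:
Under TOROIDAL boundary, generation 2:
000001
000000
000000
000000
100001
010000
100010
Population = 6

Under FIXED-DEAD boundary, generation 2:
000000
110000
000000
000000
000000
001000
001000
Population = 4

Comparison: toroidal=6, fixed-dead=4 -> toroidal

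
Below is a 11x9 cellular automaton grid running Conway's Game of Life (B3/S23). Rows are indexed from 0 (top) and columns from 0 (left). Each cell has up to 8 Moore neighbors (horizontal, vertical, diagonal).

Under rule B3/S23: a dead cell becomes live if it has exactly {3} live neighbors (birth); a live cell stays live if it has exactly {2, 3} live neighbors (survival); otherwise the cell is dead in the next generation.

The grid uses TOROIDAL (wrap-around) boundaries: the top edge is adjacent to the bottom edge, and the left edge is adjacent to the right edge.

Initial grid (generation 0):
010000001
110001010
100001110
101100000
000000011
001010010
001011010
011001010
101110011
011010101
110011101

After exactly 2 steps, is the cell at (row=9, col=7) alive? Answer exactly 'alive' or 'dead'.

Answer: alive

Derivation:
Simulating step by step:
Generation 0 (given above): 43 live cells
Generation 1: 33 live cells
001010000
010001010
101011010
110000000
011000011
000011010
001011011
100001010
000010000
000000100
000110101
Generation 2: 38 live cells
001010110
011001001
101011000
000100110
011000111
111011000
000100010
000101010
000001100
000110010
000110010

Cell (9,7) at generation 2: 1 -> alive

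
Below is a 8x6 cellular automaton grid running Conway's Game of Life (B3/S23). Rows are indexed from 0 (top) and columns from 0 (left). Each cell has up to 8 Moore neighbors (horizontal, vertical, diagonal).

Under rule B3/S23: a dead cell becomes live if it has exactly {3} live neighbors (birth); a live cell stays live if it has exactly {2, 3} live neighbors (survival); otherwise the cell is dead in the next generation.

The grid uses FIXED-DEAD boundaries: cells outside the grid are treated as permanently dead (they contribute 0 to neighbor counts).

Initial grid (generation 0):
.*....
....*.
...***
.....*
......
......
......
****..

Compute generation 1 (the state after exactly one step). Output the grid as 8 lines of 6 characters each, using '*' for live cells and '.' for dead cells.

Simulating step by step:
Generation 0 (given above): 10 live cells
Generation 1: 10 live cells
(generation 1 grid is the final answer)

Answer: ......
...***
...*.*
.....*
......
......
.**...
.**...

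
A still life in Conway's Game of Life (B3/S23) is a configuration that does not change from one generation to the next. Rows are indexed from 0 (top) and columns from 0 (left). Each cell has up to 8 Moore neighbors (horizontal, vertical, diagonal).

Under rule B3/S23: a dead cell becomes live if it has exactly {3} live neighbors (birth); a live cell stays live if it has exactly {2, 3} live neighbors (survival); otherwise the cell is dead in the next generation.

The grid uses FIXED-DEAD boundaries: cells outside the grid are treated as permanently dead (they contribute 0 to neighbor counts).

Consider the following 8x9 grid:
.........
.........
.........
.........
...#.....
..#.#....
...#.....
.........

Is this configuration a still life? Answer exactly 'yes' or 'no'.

Compute generation 1 and compare to generation 0 (given above):
Generation 1:
.........
.........
.........
.........
...#.....
..#.#....
...#.....
.........
The grids are IDENTICAL -> still life.

Answer: yes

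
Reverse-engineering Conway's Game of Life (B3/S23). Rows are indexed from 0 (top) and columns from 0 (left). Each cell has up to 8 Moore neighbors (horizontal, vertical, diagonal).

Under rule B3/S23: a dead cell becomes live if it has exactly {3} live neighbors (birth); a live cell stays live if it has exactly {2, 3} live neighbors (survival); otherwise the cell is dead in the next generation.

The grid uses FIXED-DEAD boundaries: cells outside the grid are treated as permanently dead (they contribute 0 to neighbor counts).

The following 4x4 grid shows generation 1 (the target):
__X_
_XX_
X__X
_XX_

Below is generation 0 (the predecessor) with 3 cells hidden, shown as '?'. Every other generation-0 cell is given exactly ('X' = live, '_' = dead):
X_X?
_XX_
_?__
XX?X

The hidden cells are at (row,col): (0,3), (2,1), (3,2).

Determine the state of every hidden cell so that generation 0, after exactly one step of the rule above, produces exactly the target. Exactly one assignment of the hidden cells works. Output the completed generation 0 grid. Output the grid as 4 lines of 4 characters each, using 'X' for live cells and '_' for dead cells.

Answer: X_X_
_XX_
____
XXXX

Derivation:
Hidden generation-0 cells (in order): (0,3), (2,1), (3,2).
A hidden cell only influences target cells in its own 3x3 neighborhood. Try each of the 2^3 = 8 assignments, step the completed generation 0 forward once under B3/S23, and compare with the target:
  (0,3)=_ (2,1)=_ (3,2)=_ -> step gives (2,3)='_' but target has 'X' -> reject
  (0,3)=_ (2,1)=_ (3,2)=X -> step reproduces the target at every cell -> ACCEPT
  (0,3)=_ (2,1)=X (3,2)=_ -> step gives (1,0)='X' but target has '_' -> reject
  (0,3)=_ (2,1)=X (3,2)=X -> step gives (1,0)='X' but target has '_' -> reject
  (0,3)=X (2,1)=_ (3,2)=_ -> step gives (0,3)='X' but target has '_' -> reject
  (0,3)=X (2,1)=_ (3,2)=X -> step gives (0,3)='X' but target has '_' -> reject
  (0,3)=X (2,1)=X (3,2)=_ -> step gives (0,3)='X' but target has '_' -> reject
  (0,3)=X (2,1)=X (3,2)=X -> step gives (0,3)='X' but target has '_' -> reject
Unique solution: (0,3)=dead, (2,1)=dead, (3,2)=live.
Check: live-neighbor counts of every cell in the completed generation 0:
1422
2322
3553
1221
Applying B3/S23 to generation 0 with these counts gives:
__X_
_XX_
X__X
_XX_
which matches the target exactly.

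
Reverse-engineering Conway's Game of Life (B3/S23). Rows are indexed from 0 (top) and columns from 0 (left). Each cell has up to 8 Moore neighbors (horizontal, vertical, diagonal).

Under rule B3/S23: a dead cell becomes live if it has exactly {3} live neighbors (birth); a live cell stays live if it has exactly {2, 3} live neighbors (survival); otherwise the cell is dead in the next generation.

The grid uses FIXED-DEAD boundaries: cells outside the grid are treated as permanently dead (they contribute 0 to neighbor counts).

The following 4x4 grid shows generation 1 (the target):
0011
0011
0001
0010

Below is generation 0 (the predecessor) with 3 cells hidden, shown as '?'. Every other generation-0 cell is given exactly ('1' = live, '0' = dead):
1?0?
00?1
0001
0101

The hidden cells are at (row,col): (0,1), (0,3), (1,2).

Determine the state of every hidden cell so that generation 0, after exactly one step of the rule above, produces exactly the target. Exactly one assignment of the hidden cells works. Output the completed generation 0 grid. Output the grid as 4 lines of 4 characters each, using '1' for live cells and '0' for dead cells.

Answer: 1001
0011
0001
0101

Derivation:
Hidden generation-0 cells (in order): (0,1), (0,3), (1,2).
A hidden cell only influences target cells in its own 3x3 neighborhood. Try each of the 2^3 = 8 assignments, step the completed generation 0 forward once under B3/S23, and compare with the target:
  (0,1)=0 (0,3)=0 (1,2)=0 -> step gives (0,2)='0' but target has '1' -> reject
  (0,1)=0 (0,3)=0 (1,2)=1 -> step gives (0,2)='0' but target has '1' -> reject
  (0,1)=0 (0,3)=1 (1,2)=0 -> step gives (0,2)='0' but target has '1' -> reject
  (0,1)=0 (0,3)=1 (1,2)=1 -> step reproduces the target at every cell -> ACCEPT
  (0,1)=1 (0,3)=0 (1,2)=0 -> step gives (0,2)='0' but target has '1' -> reject
  (0,1)=1 (0,3)=0 (1,2)=1 -> step gives (0,1)='1' but target has '0' -> reject
  (0,1)=1 (0,3)=1 (1,2)=0 -> step gives (0,3)='0' but target has '1' -> reject
  (0,1)=1 (0,3)=1 (1,2)=1 -> step gives (0,1)='1' but target has '0' -> reject
Unique solution: (0,1)=dead, (0,3)=live, (1,2)=live.
Check: live-neighbor counts of every cell in the completed generation 0:
0232
1233
1253
1031
Applying B3/S23 to generation 0 with these counts gives:
0011
0011
0001
0010
which matches the target exactly.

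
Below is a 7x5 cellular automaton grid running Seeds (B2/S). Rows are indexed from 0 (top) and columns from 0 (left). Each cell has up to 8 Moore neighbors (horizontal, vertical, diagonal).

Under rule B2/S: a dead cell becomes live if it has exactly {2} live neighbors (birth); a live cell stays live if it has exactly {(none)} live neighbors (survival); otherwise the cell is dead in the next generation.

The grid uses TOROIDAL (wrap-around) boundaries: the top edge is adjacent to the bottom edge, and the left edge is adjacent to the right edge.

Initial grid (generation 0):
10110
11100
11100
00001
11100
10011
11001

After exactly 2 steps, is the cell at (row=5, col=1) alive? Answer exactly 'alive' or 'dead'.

Answer: dead

Derivation:
Simulating step by step:
Generation 0 (given above): 19 live cells
Generation 1: 0 live cells
00000
00000
00000
00000
00000
00000
00000
Generation 2: 0 live cells
00000
00000
00000
00000
00000
00000
00000

Cell (5,1) at generation 2: 0 -> dead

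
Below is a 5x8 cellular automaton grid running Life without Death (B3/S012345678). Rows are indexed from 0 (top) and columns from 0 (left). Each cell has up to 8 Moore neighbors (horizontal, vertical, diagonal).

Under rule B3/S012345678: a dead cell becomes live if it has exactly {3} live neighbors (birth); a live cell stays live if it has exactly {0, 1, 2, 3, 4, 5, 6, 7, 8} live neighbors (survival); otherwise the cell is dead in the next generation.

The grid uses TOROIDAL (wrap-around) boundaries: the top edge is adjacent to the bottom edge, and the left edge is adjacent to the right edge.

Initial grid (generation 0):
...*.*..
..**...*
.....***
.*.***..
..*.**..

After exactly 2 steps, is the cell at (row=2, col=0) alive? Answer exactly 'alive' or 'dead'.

Simulating step by step:
Generation 0 (given above): 15 live cells
Generation 1: 20 live cells
...*.**.
..**.*.*
*....***
.*****..
..*.***.
Generation 2: 24 live cells
...*.***
*.**.*.*
*....***
******..
.**.***.

Cell (2,0) at generation 2: 1 -> alive

Answer: alive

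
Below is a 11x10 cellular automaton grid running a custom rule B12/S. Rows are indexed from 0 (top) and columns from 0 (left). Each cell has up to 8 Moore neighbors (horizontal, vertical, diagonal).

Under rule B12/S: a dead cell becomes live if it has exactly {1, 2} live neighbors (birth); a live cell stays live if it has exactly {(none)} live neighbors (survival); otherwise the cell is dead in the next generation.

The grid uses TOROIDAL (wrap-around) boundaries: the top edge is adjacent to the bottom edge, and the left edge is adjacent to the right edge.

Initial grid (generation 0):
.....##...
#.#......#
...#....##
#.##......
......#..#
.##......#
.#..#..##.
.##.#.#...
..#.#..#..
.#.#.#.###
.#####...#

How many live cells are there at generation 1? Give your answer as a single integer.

Answer: 28

Derivation:
Simulating step by step:
Generation 0 (given above): 39 live cells
Generation 1: 28 live cells
.......##.
.#.#####..
....#..#..
.#..####..
....##.##.
...####...
......#..#
#........#
.........#
..........
..........
Population at generation 1: 28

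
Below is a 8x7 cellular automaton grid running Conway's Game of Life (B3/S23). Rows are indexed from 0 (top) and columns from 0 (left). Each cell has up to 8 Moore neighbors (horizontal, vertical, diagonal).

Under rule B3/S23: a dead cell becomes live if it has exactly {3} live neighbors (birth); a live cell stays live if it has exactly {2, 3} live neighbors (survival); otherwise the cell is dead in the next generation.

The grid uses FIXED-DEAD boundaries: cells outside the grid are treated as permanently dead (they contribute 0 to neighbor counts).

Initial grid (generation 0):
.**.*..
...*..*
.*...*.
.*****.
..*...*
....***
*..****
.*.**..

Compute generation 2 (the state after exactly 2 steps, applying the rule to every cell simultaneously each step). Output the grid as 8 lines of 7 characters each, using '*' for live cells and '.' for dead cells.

Answer: ..**...
.*.*.**
**.....
**.**..
.****.*
.**....
..**...
..**...

Derivation:
Simulating step by step:
Generation 0 (given above): 25 live cells
Generation 1: 21 live cells
..**...
.*.***.
.*...**
.*.****
.**...*
.......
..*...*
..**...
Generation 2: 23 live cells
(generation 2 grid is the final answer)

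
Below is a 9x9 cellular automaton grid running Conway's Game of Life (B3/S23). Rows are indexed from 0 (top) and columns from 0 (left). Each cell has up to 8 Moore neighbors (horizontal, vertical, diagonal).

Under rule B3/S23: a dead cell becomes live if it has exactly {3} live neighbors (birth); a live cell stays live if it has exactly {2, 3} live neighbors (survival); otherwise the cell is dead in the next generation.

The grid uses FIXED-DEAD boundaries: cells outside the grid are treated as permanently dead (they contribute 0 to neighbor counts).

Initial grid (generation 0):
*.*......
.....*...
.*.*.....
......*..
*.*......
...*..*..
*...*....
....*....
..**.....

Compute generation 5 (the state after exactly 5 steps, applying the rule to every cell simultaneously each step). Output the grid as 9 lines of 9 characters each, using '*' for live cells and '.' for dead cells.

Simulating step by step:
Generation 0 (given above): 15 live cells
Generation 1: 11 live cells
.........
.**......
.........
.**......
.........
.*.*.....
...***...
....*....
...*.....
Generation 2: 7 live cells
.........
.........
.........
.........
.*.......
..**.....
..**.*...
.....*...
.........
Generation 3: 7 live cells
.........
.........
.........
.........
..*......
.*.**....
..**.....
....*....
.........
Generation 4: 6 live cells
.........
.........
.........
.........
..**.....
.*..*....
..*......
...*.....
.........
Generation 5: 5 live cells
(generation 5 grid is the final answer)

Answer: .........
.........
.........
.........
..**.....
.*.......
..**.....
.........
.........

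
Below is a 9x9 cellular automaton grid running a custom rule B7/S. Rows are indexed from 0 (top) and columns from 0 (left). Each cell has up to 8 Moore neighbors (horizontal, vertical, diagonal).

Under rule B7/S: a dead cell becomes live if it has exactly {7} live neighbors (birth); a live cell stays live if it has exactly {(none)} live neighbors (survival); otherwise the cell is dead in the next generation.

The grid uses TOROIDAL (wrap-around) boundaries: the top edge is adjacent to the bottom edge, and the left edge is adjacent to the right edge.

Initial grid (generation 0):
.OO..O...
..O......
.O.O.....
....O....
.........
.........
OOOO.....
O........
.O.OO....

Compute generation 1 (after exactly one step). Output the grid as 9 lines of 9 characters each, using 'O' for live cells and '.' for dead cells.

Answer: .........
.........
.........
.........
.........
.........
.........
.........
.........

Derivation:
Simulating step by step:
Generation 0 (given above): 15 live cells
Generation 1: 0 live cells
(generation 1 grid is the final answer)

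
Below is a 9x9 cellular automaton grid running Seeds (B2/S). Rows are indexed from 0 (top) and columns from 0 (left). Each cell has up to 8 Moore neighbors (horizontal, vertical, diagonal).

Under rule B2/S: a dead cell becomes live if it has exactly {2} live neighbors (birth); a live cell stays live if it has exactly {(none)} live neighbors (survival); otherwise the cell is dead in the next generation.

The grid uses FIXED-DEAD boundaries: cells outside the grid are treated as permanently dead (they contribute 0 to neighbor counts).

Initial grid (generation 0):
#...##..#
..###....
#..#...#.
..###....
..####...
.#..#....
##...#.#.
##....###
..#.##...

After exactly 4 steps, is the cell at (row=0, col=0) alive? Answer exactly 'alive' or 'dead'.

Answer: alive

Derivation:
Simulating step by step:
Generation 0 (given above): 31 live cells
Generation 1: 13 live cells
.##......
#.....###
.....#...
......#..
.........
.........
....#....
...#.....
#..#....#
Generation 2: 11 live cells
#.....#.#
..#..#...
........#
.....#...
.........
.........
...#.....
..#......
..#.#....
Generation 3: 13 live cells
.#...#.#.
.#....#.#
....###..
.........
.........
.........
..#......
.#..#....
.#.......
Generation 4: 13 live cells
#.#.....#
#.#......
.........
....#.#..
.........
.........
.#.#.....
#..#.....
#.#......

Cell (0,0) at generation 4: 1 -> alive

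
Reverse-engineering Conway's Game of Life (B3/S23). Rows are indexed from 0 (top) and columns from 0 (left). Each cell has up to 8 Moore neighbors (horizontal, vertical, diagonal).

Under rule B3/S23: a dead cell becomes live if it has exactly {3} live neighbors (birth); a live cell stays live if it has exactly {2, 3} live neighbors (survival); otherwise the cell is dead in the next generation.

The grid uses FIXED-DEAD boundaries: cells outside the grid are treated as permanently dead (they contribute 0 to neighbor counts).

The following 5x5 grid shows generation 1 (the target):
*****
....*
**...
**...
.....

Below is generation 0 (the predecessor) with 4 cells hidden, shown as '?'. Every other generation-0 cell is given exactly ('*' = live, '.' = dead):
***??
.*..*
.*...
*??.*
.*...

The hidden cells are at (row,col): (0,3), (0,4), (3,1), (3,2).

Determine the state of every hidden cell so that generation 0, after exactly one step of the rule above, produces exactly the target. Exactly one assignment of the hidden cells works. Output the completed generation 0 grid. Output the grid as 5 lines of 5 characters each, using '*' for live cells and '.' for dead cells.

Answer: *****
.*..*
.*...
*...*
.*...

Derivation:
Hidden generation-0 cells (in order): (0,3), (0,4), (3,1), (3,2).
A hidden cell only influences target cells in its own 3x3 neighborhood. Try each of the 2^4 = 16 assignments, step the completed generation 0 forward once under B3/S23, and compare with the target:
  (0,3)=. (0,4)=. (3,1)=. (3,2)=. -> step gives (0,3)='.' but target has '*' -> reject
  (0,3)=. (0,4)=. (3,1)=. (3,2)=* -> step gives (0,3)='.' but target has '*' -> reject
  (0,3)=. (0,4)=. (3,1)=* (3,2)=. -> step gives (0,3)='.' but target has '*' -> reject
  (0,3)=. (0,4)=. (3,1)=* (3,2)=* -> step gives (0,3)='.' but target has '*' -> reject
  (0,3)=. (0,4)=* (3,1)=. (3,2)=. -> step gives (0,4)='.' but target has '*' -> reject
  (0,3)=. (0,4)=* (3,1)=. (3,2)=* -> step gives (0,4)='.' but target has '*' -> reject
  (0,3)=. (0,4)=* (3,1)=* (3,2)=. -> step gives (0,4)='.' but target has '*' -> reject
  (0,3)=. (0,4)=* (3,1)=* (3,2)=* -> step gives (0,4)='.' but target has '*' -> reject
  (0,3)=* (0,4)=. (3,1)=. (3,2)=. -> step gives (0,4)='.' but target has '*' -> reject
  (0,3)=* (0,4)=. (3,1)=. (3,2)=* -> step gives (0,4)='.' but target has '*' -> reject
  (0,3)=* (0,4)=. (3,1)=* (3,2)=. -> step gives (0,4)='.' but target has '*' -> reject
  (0,3)=* (0,4)=. (3,1)=* (3,2)=* -> step gives (0,4)='.' but target has '*' -> reject
  (0,3)=* (0,4)=* (3,1)=. (3,2)=. -> step reproduces the target at every cell -> ACCEPT
  (0,3)=* (0,4)=* (3,1)=. (3,2)=* -> step gives (2,2)='*' but target has '.' -> reject
  (0,3)=* (0,4)=* (3,1)=* (3,2)=. -> step gives (2,0)='.' but target has '*' -> reject
  (0,3)=* (0,4)=* (3,1)=* (3,2)=* -> step gives (2,0)='.' but target has '*' -> reject
Unique solution: (0,3)=live, (0,4)=live, (3,1)=dead, (3,2)=dead.
Check: live-neighbor counts of every cell in the completed generation 0:
23332
44542
32222
23210
21111
Applying B3/S23 to generation 0 with these counts gives:
*****
....*
**...
**...
.....
which matches the target exactly.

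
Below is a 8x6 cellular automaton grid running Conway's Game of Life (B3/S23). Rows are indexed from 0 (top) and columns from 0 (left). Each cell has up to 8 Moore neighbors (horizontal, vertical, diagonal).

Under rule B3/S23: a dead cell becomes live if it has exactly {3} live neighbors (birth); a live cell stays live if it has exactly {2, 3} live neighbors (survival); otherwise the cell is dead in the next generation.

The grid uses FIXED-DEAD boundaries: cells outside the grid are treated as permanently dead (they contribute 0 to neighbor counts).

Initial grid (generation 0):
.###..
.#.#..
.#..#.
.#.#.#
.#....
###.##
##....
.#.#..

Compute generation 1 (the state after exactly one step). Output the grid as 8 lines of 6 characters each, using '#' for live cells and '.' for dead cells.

Simulating step by step:
Generation 0 (given above): 20 live cells
Generation 1: 21 live cells
(generation 1 grid is the final answer)

Answer: .#.#..
##.##.
##.##.
##..#.
...#.#
..#...
...##.
###...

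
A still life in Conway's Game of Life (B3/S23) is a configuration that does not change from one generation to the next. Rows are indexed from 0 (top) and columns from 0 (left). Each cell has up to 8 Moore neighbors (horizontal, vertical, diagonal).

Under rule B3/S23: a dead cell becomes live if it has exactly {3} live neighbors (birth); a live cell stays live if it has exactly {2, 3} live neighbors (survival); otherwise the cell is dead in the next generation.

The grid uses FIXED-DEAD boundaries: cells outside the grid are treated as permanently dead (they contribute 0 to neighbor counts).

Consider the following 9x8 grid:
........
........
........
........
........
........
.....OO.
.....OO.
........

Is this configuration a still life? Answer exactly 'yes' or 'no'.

Compute generation 1 and compare to generation 0 (given above):
Generation 1:
........
........
........
........
........
........
.....OO.
.....OO.
........
The grids are IDENTICAL -> still life.

Answer: yes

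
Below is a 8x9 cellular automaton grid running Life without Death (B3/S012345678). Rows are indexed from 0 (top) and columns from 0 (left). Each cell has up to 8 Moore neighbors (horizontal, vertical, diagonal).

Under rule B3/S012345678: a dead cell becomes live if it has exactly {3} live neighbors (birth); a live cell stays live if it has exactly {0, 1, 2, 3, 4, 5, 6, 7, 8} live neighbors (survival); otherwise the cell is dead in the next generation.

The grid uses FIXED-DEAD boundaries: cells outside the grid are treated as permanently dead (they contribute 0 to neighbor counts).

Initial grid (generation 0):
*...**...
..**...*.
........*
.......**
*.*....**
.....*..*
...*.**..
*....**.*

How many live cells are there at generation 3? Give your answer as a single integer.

Simulating step by step:
Generation 0 (given above): 22 live cells
Generation 1: 28 live cells
*..***...
..***..*.
........*
.......**
*.*...***
....**..*
...*.**..
*...*****
Generation 2: 35 live cells
*.****...
..****.*.
...*....*
......***
*.*..****
...***..*
...*.**.*
*...*****
Generation 3: 44 live cells
*******..
.*******.
..**.*..*
.....****
*.**.****
..****..*
...*.**.*
*...*****
Population at generation 3: 44

Answer: 44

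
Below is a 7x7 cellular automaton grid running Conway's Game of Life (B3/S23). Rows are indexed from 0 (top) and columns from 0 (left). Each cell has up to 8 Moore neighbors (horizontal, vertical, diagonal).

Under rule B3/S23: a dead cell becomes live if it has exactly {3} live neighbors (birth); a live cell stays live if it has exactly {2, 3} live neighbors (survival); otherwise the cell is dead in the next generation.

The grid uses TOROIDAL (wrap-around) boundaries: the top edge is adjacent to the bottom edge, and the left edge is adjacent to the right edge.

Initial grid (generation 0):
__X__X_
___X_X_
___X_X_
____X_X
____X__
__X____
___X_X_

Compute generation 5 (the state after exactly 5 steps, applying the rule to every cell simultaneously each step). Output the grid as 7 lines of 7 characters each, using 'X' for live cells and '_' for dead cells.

Answer: X______
_X_____
XX_____
XXX____
_XX_XX_
___XXX_
____XXX

Derivation:
Simulating step by step:
Generation 0 (given above): 12 live cells
Generation 1: 20 live cells
__XX_XX
__XX_XX
___X_XX
___XX__
___X_X_
___XX__
__XXX__
Generation 2: 10 live cells
_X____X
X______
______X
__XX__X
__X__X_
_____X_
_______
Generation 3: 14 live cells
X______
X_____X
X_____X
__XX_XX
__XXXXX
_______
_______
Generation 4: 11 live cells
X_____X
_X_____
_X_____
_XX____
__X___X
___XXX_
_______
Generation 5: 17 live cells
(generation 5 grid is the final answer)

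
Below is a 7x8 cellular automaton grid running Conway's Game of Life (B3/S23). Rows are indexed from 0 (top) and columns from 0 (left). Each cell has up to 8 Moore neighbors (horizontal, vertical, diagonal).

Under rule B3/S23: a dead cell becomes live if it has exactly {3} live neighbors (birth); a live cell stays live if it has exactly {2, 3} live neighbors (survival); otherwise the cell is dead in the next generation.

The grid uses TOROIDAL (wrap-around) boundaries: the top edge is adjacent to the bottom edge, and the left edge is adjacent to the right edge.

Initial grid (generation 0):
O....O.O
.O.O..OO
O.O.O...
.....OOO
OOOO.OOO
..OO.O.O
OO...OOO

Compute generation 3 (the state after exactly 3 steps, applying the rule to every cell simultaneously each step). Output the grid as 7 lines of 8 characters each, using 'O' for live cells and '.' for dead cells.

Answer: .O......
.......O
OO......
.O......
.OO.O...
.O.OO...
.OOOO...

Derivation:
Simulating step by step:
Generation 0 (given above): 29 live cells
Generation 1: 20 live cells
..O.OO..
.OOOOOO.
OOOOO...
........
.O.O....
...O....
.OO..O..
Generation 2: 12 live cells
........
O.....O.
O.......
O...O...
..O.....
.O.OO...
.OO..O..
Generation 3: 15 live cells
(generation 3 grid is the final answer)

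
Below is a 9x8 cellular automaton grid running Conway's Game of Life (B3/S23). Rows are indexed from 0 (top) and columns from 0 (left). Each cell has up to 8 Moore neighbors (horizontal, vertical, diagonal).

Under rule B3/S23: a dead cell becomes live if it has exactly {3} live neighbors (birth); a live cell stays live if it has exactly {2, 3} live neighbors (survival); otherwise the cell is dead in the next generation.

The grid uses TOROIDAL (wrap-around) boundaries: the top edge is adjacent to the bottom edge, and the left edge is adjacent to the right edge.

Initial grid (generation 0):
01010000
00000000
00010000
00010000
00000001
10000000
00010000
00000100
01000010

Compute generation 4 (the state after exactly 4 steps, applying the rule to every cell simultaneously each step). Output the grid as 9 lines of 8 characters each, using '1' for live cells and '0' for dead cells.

Answer: 01110000
00000000
00000000
00000000
00000000
00000000
00000000
00000000
00000000

Derivation:
Simulating step by step:
Generation 0 (given above): 10 live cells
Generation 1: 3 live cells
00100000
00100000
00000000
00000000
00000000
00000000
00000000
00000000
00100000
Generation 2: 3 live cells
01110000
00000000
00000000
00000000
00000000
00000000
00000000
00000000
00000000
Generation 3: 3 live cells
00100000
00100000
00000000
00000000
00000000
00000000
00000000
00000000
00100000
Generation 4: 3 live cells
(generation 4 grid is the final answer)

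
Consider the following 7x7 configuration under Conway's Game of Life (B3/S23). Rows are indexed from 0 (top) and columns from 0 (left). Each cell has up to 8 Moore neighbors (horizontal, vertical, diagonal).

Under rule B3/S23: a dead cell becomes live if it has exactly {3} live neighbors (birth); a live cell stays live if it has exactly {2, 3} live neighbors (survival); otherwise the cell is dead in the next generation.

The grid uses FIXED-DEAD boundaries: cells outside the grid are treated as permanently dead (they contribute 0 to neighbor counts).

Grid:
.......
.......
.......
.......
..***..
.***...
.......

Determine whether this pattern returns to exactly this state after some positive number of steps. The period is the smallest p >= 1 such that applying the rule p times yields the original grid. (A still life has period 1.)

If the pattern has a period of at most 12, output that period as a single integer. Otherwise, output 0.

Simulating and comparing each generation to the original:
Gen 0 (original, given above): 6 live cells
Gen 1: 6 live cells, differs from original
Gen 2: 6 live cells, MATCHES original -> period = 2

Answer: 2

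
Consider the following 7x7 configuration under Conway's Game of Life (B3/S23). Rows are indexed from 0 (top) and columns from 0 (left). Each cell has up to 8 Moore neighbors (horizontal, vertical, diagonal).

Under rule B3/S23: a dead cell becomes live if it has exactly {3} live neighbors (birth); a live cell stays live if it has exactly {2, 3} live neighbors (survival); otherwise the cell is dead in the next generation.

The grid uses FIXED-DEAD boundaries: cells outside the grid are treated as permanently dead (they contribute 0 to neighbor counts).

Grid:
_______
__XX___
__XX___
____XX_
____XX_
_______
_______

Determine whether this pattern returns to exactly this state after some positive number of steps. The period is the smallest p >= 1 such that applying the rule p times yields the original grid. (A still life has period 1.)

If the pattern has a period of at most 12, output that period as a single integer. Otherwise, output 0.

Simulating and comparing each generation to the original:
Gen 0 (original, given above): 8 live cells
Gen 1: 6 live cells, differs from original
Gen 2: 8 live cells, MATCHES original -> period = 2

Answer: 2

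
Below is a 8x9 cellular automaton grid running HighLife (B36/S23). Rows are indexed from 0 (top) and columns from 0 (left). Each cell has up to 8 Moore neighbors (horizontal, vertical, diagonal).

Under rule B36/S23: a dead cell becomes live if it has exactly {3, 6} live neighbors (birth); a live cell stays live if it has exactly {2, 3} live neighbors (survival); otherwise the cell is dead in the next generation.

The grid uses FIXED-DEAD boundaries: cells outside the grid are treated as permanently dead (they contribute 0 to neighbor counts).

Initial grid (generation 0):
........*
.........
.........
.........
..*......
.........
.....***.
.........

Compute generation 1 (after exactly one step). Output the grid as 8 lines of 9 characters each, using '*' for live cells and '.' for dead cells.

Simulating step by step:
Generation 0 (given above): 5 live cells
Generation 1: 3 live cells
(generation 1 grid is the final answer)

Answer: .........
.........
.........
.........
.........
......*..
......*..
......*..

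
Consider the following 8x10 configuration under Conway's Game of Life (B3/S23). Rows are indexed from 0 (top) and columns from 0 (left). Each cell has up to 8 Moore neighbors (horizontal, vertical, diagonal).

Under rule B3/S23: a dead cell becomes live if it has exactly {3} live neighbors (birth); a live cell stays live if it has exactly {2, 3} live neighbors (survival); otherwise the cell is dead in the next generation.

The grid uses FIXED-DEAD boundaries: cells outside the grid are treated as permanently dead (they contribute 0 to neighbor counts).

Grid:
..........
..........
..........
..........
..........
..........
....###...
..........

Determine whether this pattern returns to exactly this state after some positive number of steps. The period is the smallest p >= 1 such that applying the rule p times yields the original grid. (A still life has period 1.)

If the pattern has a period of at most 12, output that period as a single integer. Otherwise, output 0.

Simulating and comparing each generation to the original:
Gen 0 (original, given above): 3 live cells
Gen 1: 3 live cells, differs from original
Gen 2: 3 live cells, MATCHES original -> period = 2

Answer: 2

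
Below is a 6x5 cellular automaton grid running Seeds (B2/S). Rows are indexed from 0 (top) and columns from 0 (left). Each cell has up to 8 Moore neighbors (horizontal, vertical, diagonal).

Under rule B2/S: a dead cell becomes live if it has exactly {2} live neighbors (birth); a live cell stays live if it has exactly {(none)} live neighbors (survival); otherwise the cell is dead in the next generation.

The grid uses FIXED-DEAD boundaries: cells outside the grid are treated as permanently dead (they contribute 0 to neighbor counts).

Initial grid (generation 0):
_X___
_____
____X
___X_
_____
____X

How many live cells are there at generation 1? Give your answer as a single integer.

Simulating step by step:
Generation 0 (given above): 4 live cells
Generation 1: 4 live cells
_____
_____
___X_
____X
___XX
_____
Population at generation 1: 4

Answer: 4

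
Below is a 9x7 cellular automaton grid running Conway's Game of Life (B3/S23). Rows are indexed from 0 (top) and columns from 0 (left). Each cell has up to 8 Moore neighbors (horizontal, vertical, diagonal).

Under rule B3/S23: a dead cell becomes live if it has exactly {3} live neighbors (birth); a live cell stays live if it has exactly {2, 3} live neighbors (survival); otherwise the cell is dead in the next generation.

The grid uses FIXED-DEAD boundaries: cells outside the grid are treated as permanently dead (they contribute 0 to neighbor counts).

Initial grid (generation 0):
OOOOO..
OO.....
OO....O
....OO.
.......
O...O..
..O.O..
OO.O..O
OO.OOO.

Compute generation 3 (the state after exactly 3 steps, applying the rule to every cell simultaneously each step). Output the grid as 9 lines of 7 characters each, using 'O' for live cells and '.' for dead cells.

Answer: ..OOO..
..O.O..
...OO..
......O
....OOO
..OO.O.
.O.OO..
O.O.O..
OO.....

Derivation:
Simulating step by step:
Generation 0 (given above): 25 live cells
Generation 1: 21 live cells
O.OO...
...O...
OO...O.
.....O.
....OO.
...O...
O.O.OO.
O......
OO.OOO.
Generation 2: 19 live cells
..OO...
O..OO..
....O..
.....OO
....OO.
...O...
.O.OO..
O.O....
OO..O..
Generation 3: 22 live cells
(generation 3 grid is the final answer)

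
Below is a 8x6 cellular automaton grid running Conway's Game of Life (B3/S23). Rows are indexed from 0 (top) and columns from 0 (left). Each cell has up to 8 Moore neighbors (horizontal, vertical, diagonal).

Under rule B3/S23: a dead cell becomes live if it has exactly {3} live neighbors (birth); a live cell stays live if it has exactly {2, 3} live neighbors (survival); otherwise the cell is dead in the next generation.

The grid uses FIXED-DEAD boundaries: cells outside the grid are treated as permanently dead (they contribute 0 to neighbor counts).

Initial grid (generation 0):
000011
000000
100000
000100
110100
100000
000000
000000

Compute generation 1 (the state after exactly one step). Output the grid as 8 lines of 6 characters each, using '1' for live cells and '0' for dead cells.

Answer: 000000
000000
000000
111000
111000
110000
000000
000000

Derivation:
Simulating step by step:
Generation 0 (given above): 8 live cells
Generation 1: 8 live cells
(generation 1 grid is the final answer)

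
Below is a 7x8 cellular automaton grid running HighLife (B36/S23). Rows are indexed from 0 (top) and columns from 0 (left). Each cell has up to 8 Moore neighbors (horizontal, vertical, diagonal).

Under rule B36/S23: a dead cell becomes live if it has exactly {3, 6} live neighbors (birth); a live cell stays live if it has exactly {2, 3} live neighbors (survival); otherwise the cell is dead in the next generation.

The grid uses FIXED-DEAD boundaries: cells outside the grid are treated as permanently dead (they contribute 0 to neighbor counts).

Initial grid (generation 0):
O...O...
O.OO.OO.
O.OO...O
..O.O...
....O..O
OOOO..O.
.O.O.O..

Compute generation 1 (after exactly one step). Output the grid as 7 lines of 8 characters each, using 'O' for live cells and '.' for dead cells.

Simulating step by step:
Generation 0 (given above): 23 live cells
Generation 1: 24 live cells
(generation 1 grid is the final answer)

Answer: .O.OOO..
O.O..OO.
.....OO.
.OO.O...
....OO..
OO.O.OO.
OO.OO...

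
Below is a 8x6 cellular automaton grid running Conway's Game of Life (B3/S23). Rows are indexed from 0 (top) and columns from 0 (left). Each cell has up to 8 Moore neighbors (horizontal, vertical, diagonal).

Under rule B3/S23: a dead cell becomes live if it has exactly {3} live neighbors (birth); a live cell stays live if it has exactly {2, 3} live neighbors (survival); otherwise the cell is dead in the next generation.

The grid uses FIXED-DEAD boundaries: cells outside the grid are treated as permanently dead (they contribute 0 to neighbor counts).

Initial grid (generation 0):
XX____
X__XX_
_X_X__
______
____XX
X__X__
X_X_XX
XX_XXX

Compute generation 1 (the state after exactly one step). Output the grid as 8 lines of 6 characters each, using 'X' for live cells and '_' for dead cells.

Answer: XX____
X__XX_
__XXX_
____X_
____X_
_X_X__
X_X__X
XXXX_X

Derivation:
Simulating step by step:
Generation 0 (given above): 20 live cells
Generation 1: 20 live cells
(generation 1 grid is the final answer)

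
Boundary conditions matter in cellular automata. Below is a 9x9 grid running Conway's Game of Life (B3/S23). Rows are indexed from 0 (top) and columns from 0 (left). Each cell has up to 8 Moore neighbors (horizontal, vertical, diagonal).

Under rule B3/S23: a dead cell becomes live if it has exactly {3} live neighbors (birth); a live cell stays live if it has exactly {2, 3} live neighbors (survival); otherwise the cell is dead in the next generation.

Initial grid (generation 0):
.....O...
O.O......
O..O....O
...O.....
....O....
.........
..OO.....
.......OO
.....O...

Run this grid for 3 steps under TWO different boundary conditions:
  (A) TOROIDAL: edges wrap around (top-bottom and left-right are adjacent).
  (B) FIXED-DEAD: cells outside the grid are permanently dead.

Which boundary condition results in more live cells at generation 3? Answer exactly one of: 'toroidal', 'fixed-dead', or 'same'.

Answer: toroidal

Derivation:
Under TOROIDAL boundary, generation 3:
.........
O.......O
..OOO...O
O....O...
..OOO....
.........
.........
.........
.........
Population = 11

Under FIXED-DEAD boundary, generation 3:
.........
..O......
...OO....
.....O...
...OO....
.........
.........
.........
.........
Population = 6

Comparison: toroidal=11, fixed-dead=6 -> toroidal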